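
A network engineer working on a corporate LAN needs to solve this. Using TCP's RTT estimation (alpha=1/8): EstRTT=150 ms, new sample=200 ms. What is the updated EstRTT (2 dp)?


Given: EstRTT = 150 ms, SampleRTT = 200 ms, alpha = 1/8
New EstRTT = (1 - alpha) * EstRTT + alpha * SampleRTT
(7/8) * 150 = 131.25
(1/8) * 200 = 25
New EstRTT = 131.25 + 25 = 156.25 ms -> 156.25 ms (2 dp)

156.25


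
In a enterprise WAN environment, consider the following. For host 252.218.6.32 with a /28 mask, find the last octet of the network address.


Given: IP = 252.218.6.32, prefix = /28
Subnet mask = 255.255.255.240
Last octet of IP: 32
Last octet of mask: 240
Network last octet = 32 AND 240 = 32

32


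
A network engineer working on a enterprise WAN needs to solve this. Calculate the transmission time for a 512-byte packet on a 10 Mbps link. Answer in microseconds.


Given: packet = 512 bytes, bandwidth = 10 Mbps
Packet in bits = 512 * 8 = 4096 bits
Bandwidth = 10 * 10^6 = 10000000 bps
Time = 4096 / 10000000 seconds
Time in us = 4096 * 10^6 / 10000000 = 409.6

409.6


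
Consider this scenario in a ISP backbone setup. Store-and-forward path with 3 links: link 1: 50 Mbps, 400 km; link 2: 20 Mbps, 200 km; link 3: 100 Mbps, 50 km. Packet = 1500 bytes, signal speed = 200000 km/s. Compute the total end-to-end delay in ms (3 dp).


Packet = 1500 bytes = 12000 bits. Store-and-forward: sum (t_trans + t_prop) per link.
Link 1: t_trans = 12000/(50*10^6) s = 0.2400 ms; t_prop = 400/200000 s = 2.0000 ms; subtotal = 2.2400 ms
Link 2: t_trans = 12000/(20*10^6) s = 0.6000 ms; t_prop = 200/200000 s = 1.0000 ms; subtotal = 1.6000 ms
Link 3: t_trans = 12000/(100*10^6) s = 0.1200 ms; t_prop = 50/200000 s = 0.2500 ms; subtotal = 0.3700 ms
End-to-end = 2.2400 + 1.6000 + 0.3700 = 4.2100 ms -> 4.210 ms (3 dp)

4.210


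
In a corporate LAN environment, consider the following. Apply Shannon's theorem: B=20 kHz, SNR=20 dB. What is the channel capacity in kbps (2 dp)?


Given: B = 20 kHz, SNR = 20 dB
SNR linear = 10^(20/10) = 100
1 + SNR = 101
log2(101) = 6.6582114828
C = 20 * 1000 * 6.6582114828 = 133164.2297 bps
C = 133.164230 kbps -> 133.16 kbps (2 dp)

133.16


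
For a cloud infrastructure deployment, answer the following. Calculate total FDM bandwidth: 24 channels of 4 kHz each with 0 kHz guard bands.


Given: 24 channels, 4 kHz each, guard = 0 kHz
Channel bandwidth = 24 * 4 = 96 kHz
Guard bands = 23 gaps * 0 kHz = 0 kHz
Total = 96 + 0 = 96 kHz

96


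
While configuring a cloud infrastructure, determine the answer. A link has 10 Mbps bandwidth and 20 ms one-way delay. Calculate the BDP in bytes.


Given: bandwidth = 10 Mbps, delay = 20 ms
BDP in bits = 10 * 10^6 * 20 / 1000
BDP in bits = 200000
BDP in bytes = 200000 / 8 = 25000

25000


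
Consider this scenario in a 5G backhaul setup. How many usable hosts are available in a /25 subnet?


Given: subnet mask /25
Host bits = 32 - 25 = 7
Total addresses = 2^7 = 128
Usable hosts = 128 - 2 (network + broadcast) = 126

126


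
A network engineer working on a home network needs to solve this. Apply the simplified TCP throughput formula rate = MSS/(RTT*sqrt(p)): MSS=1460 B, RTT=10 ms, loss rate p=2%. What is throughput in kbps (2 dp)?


Given: MSS = 1460 bytes, RTT = 10 ms, loss = 2%
RTT in seconds = 10 / 1000 = 0.01
Loss rate = 2% = 0.02
sqrt(loss) = sqrt(0.02) = 0.141421356237
Throughput (bytes/s) = 1460 / (0.01 * 0.141421356237) = 1032375.9005
Throughput (kbps) = 1032375.9005 * 8 / 1000 = 8259.007204 -> 8259.01 kbps (2 dp)

8259.01


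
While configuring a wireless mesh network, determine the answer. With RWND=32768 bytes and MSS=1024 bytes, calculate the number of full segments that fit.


Given: RWND = 32768 bytes, MSS = 1024 bytes
Full segments = floor(RWND / MSS)
Full segments = floor(32768 / 1024)
Full segments = floor(32.0) = 32

32


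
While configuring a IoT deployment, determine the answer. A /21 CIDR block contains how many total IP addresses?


Given: CIDR prefix /21
Host bits = 32 - 21 = 11
Total addresses = 2^11 = 2048

2048


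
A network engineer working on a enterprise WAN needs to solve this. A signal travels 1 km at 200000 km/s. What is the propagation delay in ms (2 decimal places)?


Given: distance = 1 km, speed = 200000 km/s
Delay = distance / speed = 1 / 200000 seconds
Delay in ms = 1 * 1000 / 200000
Delay = 0.0050 ms
Rounded to 2 dp = 0.01 ms

0.01


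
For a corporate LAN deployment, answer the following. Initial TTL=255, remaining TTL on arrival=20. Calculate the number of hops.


Given: initial TTL = 255, received TTL = 20
Hops = initial TTL - received TTL
Hops = 255 - 20 = 235

235


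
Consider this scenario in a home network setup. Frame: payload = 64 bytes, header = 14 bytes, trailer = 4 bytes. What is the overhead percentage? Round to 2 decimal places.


Given: payload = 64 B, header = 14 B, trailer = 4 B
Overhead bytes = header + trailer = 14 + 4 = 18
Total frame = payload + overhead = 64 + 18 = 82
Overhead % = 18 / 82 * 100 = 21.9512% -> 21.95% (2 dp)

21.95


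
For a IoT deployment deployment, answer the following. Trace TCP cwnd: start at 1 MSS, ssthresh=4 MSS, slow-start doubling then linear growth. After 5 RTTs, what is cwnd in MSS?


RTT 0: cwnd = 1 MSS (initial)
RTT 1: cwnd = 2 MSS (slow start, doubled)
RTT 2: cwnd = 4 MSS (slow start, doubled)
RTT 3: cwnd = 5 MSS (congestion avoidance, +1)
RTT 4: cwnd = 6 MSS (congestion avoidance, +1)
RTT 5: cwnd = 7 MSS (congestion avoidance, +1)

7


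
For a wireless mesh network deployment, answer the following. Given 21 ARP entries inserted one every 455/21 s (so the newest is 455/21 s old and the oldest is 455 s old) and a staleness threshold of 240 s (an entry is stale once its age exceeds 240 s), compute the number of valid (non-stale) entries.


Ages are k * 455/21 s for k = 1..21 (spacing = 21.6667 s).
Entry k is valid iff k * 455/21 <= 240 iff k <= 21 * 240 / 455 = 11.0769
n_valid = floor(11.0769) = 11
(n_stale = 21 - 11 = 10)

11


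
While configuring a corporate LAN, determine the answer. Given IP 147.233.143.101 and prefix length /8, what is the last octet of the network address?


Given: IP = 147.233.143.101, prefix = /8
Subnet mask = 255.0.0.0
Last octet of IP: 101
Last octet of mask: 0
Network last octet = 101 AND 0 = 0

0


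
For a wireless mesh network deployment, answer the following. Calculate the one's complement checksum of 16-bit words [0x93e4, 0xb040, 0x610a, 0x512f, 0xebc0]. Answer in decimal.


Given words: [0x93e4, 0xb040, 0x610a, 0x512f, 0xebc0]
Step 1: Sum all words
Raw sum = 37860 + 45120 + 24842 + 20783 + 60352 = 188957
Step 2: Fold carry: (57885 + 2) = 57887
One's complement = ~57887 & 0xFFFF = 7648

7648


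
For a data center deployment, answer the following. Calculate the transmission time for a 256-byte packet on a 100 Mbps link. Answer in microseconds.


Given: packet = 256 bytes, bandwidth = 100 Mbps
Packet in bits = 256 * 8 = 2048 bits
Bandwidth = 100 * 10^6 = 100000000 bps
Time = 2048 / 100000000 seconds
Time in us = 2048 * 10^6 / 100000000 = 20.48

20.48


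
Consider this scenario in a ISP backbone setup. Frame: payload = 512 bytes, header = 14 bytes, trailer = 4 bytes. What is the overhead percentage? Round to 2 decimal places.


Given: payload = 512 B, header = 14 B, trailer = 4 B
Overhead bytes = header + trailer = 14 + 4 = 18
Total frame = payload + overhead = 512 + 18 = 530
Overhead % = 18 / 530 * 100 = 3.3962% -> 3.40% (2 dp)

3.40


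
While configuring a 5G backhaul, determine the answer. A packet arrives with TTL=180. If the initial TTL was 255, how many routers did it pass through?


Given: initial TTL = 255, received TTL = 180
Hops = initial TTL - received TTL
Hops = 255 - 180 = 75

75


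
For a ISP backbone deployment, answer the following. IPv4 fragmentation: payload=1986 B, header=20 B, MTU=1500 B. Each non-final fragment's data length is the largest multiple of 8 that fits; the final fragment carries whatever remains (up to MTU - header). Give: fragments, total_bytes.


Max data per non-final fragment = floor((MTU - header)/8)*8 = floor((1500 - 20)/8)*8 = floor(1480/8)*8 = 1480 B
Final fragment needs no 8-byte alignment: it can carry up to MTU - header = 1480 B
Non-final fragments needed = ceil((payload - 1480) / 1480) = ceil(506/1480) = ceil(0.3419) = 1
Number of fragments = 1 + 1 = 2
Fragment sizes (data): 1 * 1480 B + 506 B (last, 506 <= 1480 OK)
Total bytes sent = payload + n_frags * header = 1986 + 2*20 = 1986 + 40 = 2026 B

2, 2026


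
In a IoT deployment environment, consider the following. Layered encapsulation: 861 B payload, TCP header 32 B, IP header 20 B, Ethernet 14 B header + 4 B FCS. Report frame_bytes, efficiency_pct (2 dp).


TCP segment = 861 + 32 = 893 B
IP packet = 893 + 20 = 913 B
Ethernet frame = 913 + 14 + 4 = 931 B
Efficiency = app / frame = 861 / 931 = 0.924812 = 92.4812% -> 92.48% (2 dp)

931, 92.48


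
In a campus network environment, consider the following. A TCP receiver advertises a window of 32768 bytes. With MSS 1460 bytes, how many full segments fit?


Given: RWND = 32768 bytes, MSS = 1460 bytes
Full segments = floor(RWND / MSS)
Full segments = floor(32768 / 1460)
Full segments = floor(22.4438) = 22

22


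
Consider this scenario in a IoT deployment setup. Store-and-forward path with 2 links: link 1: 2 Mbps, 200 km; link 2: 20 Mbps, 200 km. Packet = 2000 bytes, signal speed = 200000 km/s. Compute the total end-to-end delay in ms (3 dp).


Packet = 2000 bytes = 16000 bits. Store-and-forward: sum (t_trans + t_prop) per link.
Link 1: t_trans = 16000/(2*10^6) s = 8.0000 ms; t_prop = 200/200000 s = 1.0000 ms; subtotal = 9.0000 ms
Link 2: t_trans = 16000/(20*10^6) s = 0.8000 ms; t_prop = 200/200000 s = 1.0000 ms; subtotal = 1.8000 ms
End-to-end = 9.0000 + 1.8000 = 10.8000 ms -> 10.800 ms (3 dp)

10.800


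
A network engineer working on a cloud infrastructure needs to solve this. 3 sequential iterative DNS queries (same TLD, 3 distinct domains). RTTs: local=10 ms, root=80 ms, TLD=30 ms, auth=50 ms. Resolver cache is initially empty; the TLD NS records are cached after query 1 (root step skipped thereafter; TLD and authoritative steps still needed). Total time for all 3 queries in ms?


Lookup 1 (cold cache): local + root + TLD + auth = 10 + 80 + 30 + 50 = 170 ms
Lookups 2..3 (TLD NS cached -> skip root; new domain -> still ask TLD and auth): local + TLD + auth = 10 + 30 + 50 = 90 ms each
Remaining 2 lookups: 2 * 90 = 180 ms
Total = 170 + 180 = 350 ms

350


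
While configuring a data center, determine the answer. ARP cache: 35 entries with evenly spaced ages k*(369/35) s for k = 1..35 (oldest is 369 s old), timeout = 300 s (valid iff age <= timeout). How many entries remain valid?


Ages are k * 369/35 s for k = 1..35 (spacing = 10.5429 s).
Entry k is valid iff k * 369/35 <= 300 iff k <= 35 * 300 / 369 = 28.4553
n_valid = floor(28.4553) = 28
(n_stale = 35 - 28 = 7)

28


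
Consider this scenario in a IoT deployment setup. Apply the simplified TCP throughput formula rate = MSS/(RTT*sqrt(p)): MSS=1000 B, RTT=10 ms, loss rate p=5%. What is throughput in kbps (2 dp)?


Given: MSS = 1000 bytes, RTT = 10 ms, loss = 5%
RTT in seconds = 10 / 1000 = 0.01
Loss rate = 5% = 0.05
sqrt(loss) = sqrt(0.05) = 0.223606797750
Throughput (bytes/s) = 1000 / (0.01 * 0.223606797750) = 447213.5955
Throughput (kbps) = 447213.5955 * 8 / 1000 = 3577.708764 -> 3577.71 kbps (2 dp)

3577.71


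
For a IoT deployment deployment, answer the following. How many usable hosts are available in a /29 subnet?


Given: subnet mask /29
Host bits = 32 - 29 = 3
Total addresses = 2^3 = 8
Usable hosts = 8 - 2 (network + broadcast) = 6

6


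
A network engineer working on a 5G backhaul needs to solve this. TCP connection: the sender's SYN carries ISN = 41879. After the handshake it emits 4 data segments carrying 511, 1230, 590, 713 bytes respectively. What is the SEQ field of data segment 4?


The SYN occupies sequence number ISN = 41879, so the first data byte is ISN + 1 = 41880.
SEQ of data segment i = (ISN + 1) + sum of payload sizes of segments 1..i-1.
Segment 1: SEQ = 41880, payload = 511 bytes
Segment 2: SEQ = 42391, payload = 1230 bytes
Segment 3: SEQ = 43621, payload = 590 bytes
Segment 4: SEQ = 44211, payload = 713 bytes
SEQ of segment 4 = 41880 + 511 + 1230 + 590 = 44211

44211


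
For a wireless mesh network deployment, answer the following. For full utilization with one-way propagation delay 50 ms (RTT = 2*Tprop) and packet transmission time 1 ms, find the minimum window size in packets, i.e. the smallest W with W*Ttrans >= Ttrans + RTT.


Given: Ttrans = 1 ms, RTT = 100 ms (= 2 * Tprop, Tprop = 50 ms)
Time until first ACK returns = Ttrans + RTT = 1 + 100 = 101 ms
Need W * Ttrans >= Ttrans + RTT  ->  W >= (Ttrans + RTT) / Ttrans
(Ttrans + RTT) / Ttrans = 101 / 1 = 101
W_min = ceil(101) = 101

101


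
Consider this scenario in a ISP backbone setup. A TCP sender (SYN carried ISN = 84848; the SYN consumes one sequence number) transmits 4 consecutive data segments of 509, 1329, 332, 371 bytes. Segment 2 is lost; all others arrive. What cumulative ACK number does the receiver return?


SYN uses sequence number 84848; first data byte = ISN + 1 = 84849.
Segment 1: SEQ = 84849, len = 509 B, covers [84849, 85357]
Segment 2: SEQ = 85358, len = 1329 B, covers [85358, 86686] [LOST]
Segment 3: SEQ = 86687, len = 332 B, covers [86687, 87018]
Segment 4: SEQ = 87019, len = 371 B, covers [87019, 87389]
In-order data received: bytes [84849, 85357] (segments 1..1).
Segment 2 missing -> gap begins at byte 85358; later segments buffered out of order.
Cumulative ACK = next expected in-order byte = 84849 + 509 = 85358

85358


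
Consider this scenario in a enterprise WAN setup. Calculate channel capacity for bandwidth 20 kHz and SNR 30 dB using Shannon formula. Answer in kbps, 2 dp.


Given: B = 20 kHz, SNR = 30 dB
SNR linear = 10^(30/10) = 1000
1 + SNR = 1001
log2(1001) = 9.9672262588
C = 20 * 1000 * 9.9672262588 = 199344.5252 bps
C = 199.344525 kbps -> 199.34 kbps (2 dp)

199.34


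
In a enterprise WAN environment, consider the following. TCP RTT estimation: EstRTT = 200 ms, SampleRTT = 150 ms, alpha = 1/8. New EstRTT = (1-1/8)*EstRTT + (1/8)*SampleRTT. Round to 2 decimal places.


Given: EstRTT = 200 ms, SampleRTT = 150 ms, alpha = 1/8
New EstRTT = (1 - alpha) * EstRTT + alpha * SampleRTT
(7/8) * 200 = 175
(1/8) * 150 = 18.75
New EstRTT = 175 + 18.75 = 193.75 ms -> 193.75 ms (2 dp)

193.75


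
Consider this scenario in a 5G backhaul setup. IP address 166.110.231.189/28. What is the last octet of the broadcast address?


Given: IP = 166.110.231.189, prefix = /28
Host bits = 32 - 28 = 4
Network last octet = 189 AND mask = 176
Host part size = 2^4 - 1 = 15
Broadcast last octet = 176 OR 15 = 191

191


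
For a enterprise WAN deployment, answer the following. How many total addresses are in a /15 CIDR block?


Given: CIDR prefix /15
Host bits = 32 - 15 = 17
Total addresses = 2^17 = 131072

131072


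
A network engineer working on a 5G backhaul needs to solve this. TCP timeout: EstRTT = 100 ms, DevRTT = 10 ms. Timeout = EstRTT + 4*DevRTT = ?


Given: EstRTT = 100 ms, DevRTT = 10 ms
Timeout = EstRTT + 4 * DevRTT
4 * DevRTT = 4 * 10 = 40
Timeout = 100 + 40 = 140 ms

140


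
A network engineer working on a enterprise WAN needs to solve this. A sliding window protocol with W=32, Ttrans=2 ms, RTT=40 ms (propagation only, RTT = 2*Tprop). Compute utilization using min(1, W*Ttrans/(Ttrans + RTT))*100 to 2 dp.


Given: W = 32, Ttrans = 2 ms, RTT = 40 ms (= 2 * Tprop, Tprop = 20 ms)
Cycle time = Ttrans + RTT = 2 + 40 = 42 ms (first packet sent until its ACK returns)
W * Ttrans = 32 * 2 = 64 ms of sending per cycle
W * Ttrans / (Ttrans + RTT) = 64 / 42 = 1.523810
U = min(1, 1.523810) = 1.000000
U% = 100.00%

100.00


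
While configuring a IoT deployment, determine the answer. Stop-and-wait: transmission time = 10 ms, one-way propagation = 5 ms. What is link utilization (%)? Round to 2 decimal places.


Given: Ttrans = 10 ms, Tprop = 5 ms
RTT = 2 * Tprop = 2 * 5 = 10 ms
U = Ttrans / (Ttrans + RTT)
U = 10 / (10 + 10)
U = 10 / 20 = 0.5
U% = 50.00%

50.00


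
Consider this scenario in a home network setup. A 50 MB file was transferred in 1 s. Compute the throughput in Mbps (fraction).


Given: file = 50 MB, time = 1 s
File in Mb = 50 * 8 = 400 Mb
Throughput = 400 / 1 Mbps
Throughput = 400 Mbps

400


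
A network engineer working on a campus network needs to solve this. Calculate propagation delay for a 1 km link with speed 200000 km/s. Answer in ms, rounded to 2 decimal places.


Given: distance = 1 km, speed = 200000 km/s
Delay = distance / speed = 1 / 200000 seconds
Delay in ms = 1 * 1000 / 200000
Delay = 0.0050 ms
Rounded to 2 dp = 0.01 ms

0.01


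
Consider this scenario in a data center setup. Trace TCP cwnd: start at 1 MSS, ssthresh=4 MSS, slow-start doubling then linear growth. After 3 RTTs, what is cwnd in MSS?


RTT 0: cwnd = 1 MSS (initial)
RTT 1: cwnd = 2 MSS (slow start, doubled)
RTT 2: cwnd = 4 MSS (slow start, doubled)
RTT 3: cwnd = 5 MSS (congestion avoidance, +1)

5


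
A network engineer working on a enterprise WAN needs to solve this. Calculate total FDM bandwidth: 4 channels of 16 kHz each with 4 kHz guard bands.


Given: 4 channels, 16 kHz each, guard = 4 kHz
Channel bandwidth = 4 * 16 = 64 kHz
Guard bands = 3 gaps * 4 kHz = 12 kHz
Total = 64 + 12 = 76 kHz

76


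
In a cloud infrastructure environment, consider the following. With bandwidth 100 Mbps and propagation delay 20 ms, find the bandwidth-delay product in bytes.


Given: bandwidth = 100 Mbps, delay = 20 ms
BDP in bits = 100 * 10^6 * 20 / 1000
BDP in bits = 2000000
BDP in bytes = 2000000 / 8 = 250000

250000


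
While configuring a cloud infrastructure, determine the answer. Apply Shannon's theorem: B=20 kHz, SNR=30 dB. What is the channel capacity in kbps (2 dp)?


Given: B = 20 kHz, SNR = 30 dB
SNR linear = 10^(30/10) = 1000
1 + SNR = 1001
log2(1001) = 9.9672262588
C = 20 * 1000 * 9.9672262588 = 199344.5252 bps
C = 199.344525 kbps -> 199.34 kbps (2 dp)

199.34


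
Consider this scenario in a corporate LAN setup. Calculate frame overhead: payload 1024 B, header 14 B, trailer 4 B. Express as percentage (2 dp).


Given: payload = 1024 B, header = 14 B, trailer = 4 B
Overhead bytes = header + trailer = 14 + 4 = 18
Total frame = payload + overhead = 1024 + 18 = 1042
Overhead % = 18 / 1042 * 100 = 1.7274% -> 1.73% (2 dp)

1.73


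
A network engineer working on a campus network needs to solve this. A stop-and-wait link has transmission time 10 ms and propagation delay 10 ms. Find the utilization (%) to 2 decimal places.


Given: Ttrans = 10 ms, Tprop = 10 ms
RTT = 2 * Tprop = 2 * 10 = 20 ms
U = Ttrans / (Ttrans + RTT)
U = 10 / (10 + 20)
U = 10 / 30 = 0.333333
U% = 33.33%

33.33


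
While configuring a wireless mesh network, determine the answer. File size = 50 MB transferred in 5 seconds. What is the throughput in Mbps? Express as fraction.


Given: file = 50 MB, time = 5 s
File in Mb = 50 * 8 = 400 Mb
Throughput = 400 / 5 Mbps
Throughput = 80 Mbps

80


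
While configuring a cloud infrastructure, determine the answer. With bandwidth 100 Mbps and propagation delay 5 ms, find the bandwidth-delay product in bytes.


Given: bandwidth = 100 Mbps, delay = 5 ms
BDP in bits = 100 * 10^6 * 5 / 1000
BDP in bits = 500000
BDP in bytes = 500000 / 8 = 62500

62500


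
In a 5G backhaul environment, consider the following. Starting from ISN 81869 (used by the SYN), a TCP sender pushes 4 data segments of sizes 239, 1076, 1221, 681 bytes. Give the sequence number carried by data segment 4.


The SYN occupies sequence number ISN = 81869, so the first data byte is ISN + 1 = 81870.
SEQ of data segment i = (ISN + 1) + sum of payload sizes of segments 1..i-1.
Segment 1: SEQ = 81870, payload = 239 bytes
Segment 2: SEQ = 82109, payload = 1076 bytes
Segment 3: SEQ = 83185, payload = 1221 bytes
Segment 4: SEQ = 84406, payload = 681 bytes
SEQ of segment 4 = 81870 + 239 + 1076 + 1221 = 84406

84406


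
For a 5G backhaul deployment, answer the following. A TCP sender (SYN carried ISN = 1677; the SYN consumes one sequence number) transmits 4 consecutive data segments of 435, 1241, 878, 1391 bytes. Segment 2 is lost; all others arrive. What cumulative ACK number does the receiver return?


SYN uses sequence number 1677; first data byte = ISN + 1 = 1678.
Segment 1: SEQ = 1678, len = 435 B, covers [1678, 2112]
Segment 2: SEQ = 2113, len = 1241 B, covers [2113, 3353] [LOST]
Segment 3: SEQ = 3354, len = 878 B, covers [3354, 4231]
Segment 4: SEQ = 4232, len = 1391 B, covers [4232, 5622]
In-order data received: bytes [1678, 2112] (segments 1..1).
Segment 2 missing -> gap begins at byte 2113; later segments buffered out of order.
Cumulative ACK = next expected in-order byte = 1678 + 435 = 2113

2113


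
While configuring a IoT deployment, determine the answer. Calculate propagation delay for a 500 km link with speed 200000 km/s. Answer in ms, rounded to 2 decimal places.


Given: distance = 500 km, speed = 200000 km/s
Delay = distance / speed = 500 / 200000 seconds
Delay in ms = 500 * 1000 / 200000
Delay = 2.5000 ms
Rounded to 2 dp = 2.50 ms

2.50


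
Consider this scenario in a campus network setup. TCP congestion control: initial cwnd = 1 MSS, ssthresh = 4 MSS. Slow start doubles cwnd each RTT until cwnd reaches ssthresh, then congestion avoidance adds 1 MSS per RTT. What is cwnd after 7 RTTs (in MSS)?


RTT 0: cwnd = 1 MSS (initial)
RTT 1: cwnd = 2 MSS (slow start, doubled)
RTT 2: cwnd = 4 MSS (slow start, doubled)
RTT 3: cwnd = 5 MSS (congestion avoidance, +1)
RTT 4: cwnd = 6 MSS (congestion avoidance, +1)
RTT 5: cwnd = 7 MSS (congestion avoidance, +1)
RTT 6: cwnd = 8 MSS (congestion avoidance, +1)
RTT 7: cwnd = 9 MSS (congestion avoidance, +1)

9


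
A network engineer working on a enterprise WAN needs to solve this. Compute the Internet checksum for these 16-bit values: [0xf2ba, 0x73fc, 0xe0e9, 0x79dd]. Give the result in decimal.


Given words: [0xf2ba, 0x73fc, 0xe0e9, 0x79dd]
Step 1: Sum all words
Raw sum = 62138 + 29692 + 57577 + 31197 = 180604
Step 2: Fold carry: (49532 + 2) = 49534
One's complement = ~49534 & 0xFFFF = 16001

16001


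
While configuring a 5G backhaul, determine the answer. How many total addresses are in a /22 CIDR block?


Given: CIDR prefix /22
Host bits = 32 - 22 = 10
Total addresses = 2^10 = 1024

1024


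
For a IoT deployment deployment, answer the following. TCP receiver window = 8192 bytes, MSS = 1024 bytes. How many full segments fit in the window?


Given: RWND = 8192 bytes, MSS = 1024 bytes
Full segments = floor(RWND / MSS)
Full segments = floor(8192 / 1024)
Full segments = floor(8.0) = 8

8


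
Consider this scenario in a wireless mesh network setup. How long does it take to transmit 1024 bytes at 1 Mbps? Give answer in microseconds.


Given: packet = 1024 bytes, bandwidth = 1 Mbps
Packet in bits = 1024 * 8 = 8192 bits
Bandwidth = 1 * 10^6 = 1000000 bps
Time = 8192 / 1000000 seconds
Time in us = 8192 * 10^6 / 1000000 = 8192

8192


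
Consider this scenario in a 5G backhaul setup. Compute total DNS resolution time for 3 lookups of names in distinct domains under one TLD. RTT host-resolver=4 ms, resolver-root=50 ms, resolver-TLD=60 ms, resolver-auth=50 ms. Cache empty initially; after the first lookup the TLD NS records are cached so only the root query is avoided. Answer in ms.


Lookup 1 (cold cache): local + root + TLD + auth = 4 + 50 + 60 + 50 = 164 ms
Lookups 2..3 (TLD NS cached -> skip root; new domain -> still ask TLD and auth): local + TLD + auth = 4 + 60 + 50 = 114 ms each
Remaining 2 lookups: 2 * 114 = 228 ms
Total = 164 + 228 = 392 ms

392


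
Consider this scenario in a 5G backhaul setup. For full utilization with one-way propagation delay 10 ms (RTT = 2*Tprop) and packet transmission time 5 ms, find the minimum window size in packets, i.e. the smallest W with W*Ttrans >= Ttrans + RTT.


Given: Ttrans = 5 ms, RTT = 20 ms (= 2 * Tprop, Tprop = 10 ms)
Time until first ACK returns = Ttrans + RTT = 5 + 20 = 25 ms
Need W * Ttrans >= Ttrans + RTT  ->  W >= (Ttrans + RTT) / Ttrans
(Ttrans + RTT) / Ttrans = 25 / 5 = 5
W_min = ceil(5) = 5

5


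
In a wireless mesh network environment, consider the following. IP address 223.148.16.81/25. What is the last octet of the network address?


Given: IP = 223.148.16.81, prefix = /25
Subnet mask = 255.255.255.128
Last octet of IP: 81
Last octet of mask: 128
Network last octet = 81 AND 128 = 0

0


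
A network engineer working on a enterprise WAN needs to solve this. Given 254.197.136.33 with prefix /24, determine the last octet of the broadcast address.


Given: IP = 254.197.136.33, prefix = /24
Host bits = 32 - 24 = 8
Network last octet = 33 AND mask = 0
Host part size = 2^8 - 1 = 255
Broadcast last octet = 0 OR 255 = 255

255


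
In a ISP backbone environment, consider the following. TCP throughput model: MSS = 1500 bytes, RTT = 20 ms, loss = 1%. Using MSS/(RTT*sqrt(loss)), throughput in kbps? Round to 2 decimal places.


Given: MSS = 1500 bytes, RTT = 20 ms, loss = 1%
RTT in seconds = 20 / 1000 = 0.02
Loss rate = 1% = 0.01
sqrt(loss) = sqrt(0.01) = 0.1
Throughput (bytes/s) = 1500 / (0.02 * 0.1) = 750000.0000
Throughput (kbps) = 750000.0000 * 8 / 1000 = 6000.000000 -> 6000.00 kbps (2 dp)

6000.00


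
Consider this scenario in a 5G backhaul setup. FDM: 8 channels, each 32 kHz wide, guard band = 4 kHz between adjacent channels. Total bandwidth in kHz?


Given: 8 channels, 32 kHz each, guard = 4 kHz
Channel bandwidth = 8 * 32 = 256 kHz
Guard bands = 7 gaps * 4 kHz = 28 kHz
Total = 256 + 28 = 284 kHz

284


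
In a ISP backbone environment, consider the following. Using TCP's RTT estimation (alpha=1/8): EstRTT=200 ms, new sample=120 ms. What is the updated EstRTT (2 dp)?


Given: EstRTT = 200 ms, SampleRTT = 120 ms, alpha = 1/8
New EstRTT = (1 - alpha) * EstRTT + alpha * SampleRTT
(7/8) * 200 = 175
(1/8) * 120 = 15
New EstRTT = 175 + 15 = 190 ms -> 190.00 ms (2 dp)

190.00


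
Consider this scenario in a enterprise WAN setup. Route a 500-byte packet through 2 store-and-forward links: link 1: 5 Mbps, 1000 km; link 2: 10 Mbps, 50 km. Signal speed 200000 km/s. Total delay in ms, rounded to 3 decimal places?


Packet = 500 bytes = 4000 bits. Store-and-forward: sum (t_trans + t_prop) per link.
Link 1: t_trans = 4000/(5*10^6) s = 0.8000 ms; t_prop = 1000/200000 s = 5.0000 ms; subtotal = 5.8000 ms
Link 2: t_trans = 4000/(10*10^6) s = 0.4000 ms; t_prop = 50/200000 s = 0.2500 ms; subtotal = 0.6500 ms
End-to-end = 5.8000 + 0.6500 = 6.4500 ms -> 6.450 ms (3 dp)

6.450


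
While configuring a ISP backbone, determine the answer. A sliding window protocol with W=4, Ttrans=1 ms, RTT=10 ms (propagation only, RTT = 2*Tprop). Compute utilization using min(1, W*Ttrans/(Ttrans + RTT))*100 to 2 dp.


Given: W = 4, Ttrans = 1 ms, RTT = 10 ms (= 2 * Tprop, Tprop = 5 ms)
Cycle time = Ttrans + RTT = 1 + 10 = 11 ms (first packet sent until its ACK returns)
W * Ttrans = 4 * 1 = 4 ms of sending per cycle
W * Ttrans / (Ttrans + RTT) = 4 / 11 = 0.363636
U = min(1, 0.363636) = 0.363636
U% = 36.36%

36.36


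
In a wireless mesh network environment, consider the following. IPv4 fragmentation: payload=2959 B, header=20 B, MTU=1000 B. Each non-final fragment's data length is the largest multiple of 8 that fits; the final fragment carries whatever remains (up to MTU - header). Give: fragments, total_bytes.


Max data per non-final fragment = floor((MTU - header)/8)*8 = floor((1000 - 20)/8)*8 = floor(980/8)*8 = 976 B
Final fragment needs no 8-byte alignment: it can carry up to MTU - header = 980 B
Non-final fragments needed = ceil((payload - 980) / 976) = ceil(1979/976) = ceil(2.0277) = 3
Number of fragments = 3 + 1 = 4
Fragment sizes (data): 3 * 976 B + 31 B (last, 31 <= 980 OK)
Total bytes sent = payload + n_frags * header = 2959 + 4*20 = 2959 + 80 = 3039 B

4, 3039


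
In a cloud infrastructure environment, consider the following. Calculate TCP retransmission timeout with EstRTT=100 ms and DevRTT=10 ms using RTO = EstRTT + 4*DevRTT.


Given: EstRTT = 100 ms, DevRTT = 10 ms
Timeout = EstRTT + 4 * DevRTT
4 * DevRTT = 4 * 10 = 40
Timeout = 100 + 40 = 140 ms

140


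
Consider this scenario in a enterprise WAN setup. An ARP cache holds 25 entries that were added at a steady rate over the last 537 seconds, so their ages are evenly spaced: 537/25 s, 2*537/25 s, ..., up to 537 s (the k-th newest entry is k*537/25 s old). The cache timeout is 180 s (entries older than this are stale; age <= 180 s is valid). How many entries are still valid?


Ages are k * 537/25 s for k = 1..25 (spacing = 21.4800 s).
Entry k is valid iff k * 537/25 <= 180 iff k <= 25 * 180 / 537 = 8.3799
n_valid = floor(8.3799) = 8
(n_stale = 25 - 8 = 17)

8


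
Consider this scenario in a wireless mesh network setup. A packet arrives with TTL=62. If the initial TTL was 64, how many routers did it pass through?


Given: initial TTL = 64, received TTL = 62
Hops = initial TTL - received TTL
Hops = 64 - 62 = 2

2


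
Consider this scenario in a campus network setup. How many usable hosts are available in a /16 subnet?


Given: subnet mask /16
Host bits = 32 - 16 = 16
Total addresses = 2^16 = 65536
Usable hosts = 65536 - 2 (network + broadcast) = 65534

65534


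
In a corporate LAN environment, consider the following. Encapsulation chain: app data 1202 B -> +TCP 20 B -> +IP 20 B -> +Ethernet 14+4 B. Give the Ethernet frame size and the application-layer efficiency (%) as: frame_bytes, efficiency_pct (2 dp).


TCP segment = 1202 + 20 = 1222 B
IP packet = 1222 + 20 = 1242 B
Ethernet frame = 1242 + 14 + 4 = 1260 B
Efficiency = app / frame = 1202 / 1260 = 0.953968 = 95.3968% -> 95.40% (2 dp)

1260, 95.40


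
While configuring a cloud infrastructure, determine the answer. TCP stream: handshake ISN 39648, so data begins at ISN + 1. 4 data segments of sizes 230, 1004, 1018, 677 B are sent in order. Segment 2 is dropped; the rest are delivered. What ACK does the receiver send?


SYN uses sequence number 39648; first data byte = ISN + 1 = 39649.
Segment 1: SEQ = 39649, len = 230 B, covers [39649, 39878]
Segment 2: SEQ = 39879, len = 1004 B, covers [39879, 40882] [LOST]
Segment 3: SEQ = 40883, len = 1018 B, covers [40883, 41900]
Segment 4: SEQ = 41901, len = 677 B, covers [41901, 42577]
In-order data received: bytes [39649, 39878] (segments 1..1).
Segment 2 missing -> gap begins at byte 39879; later segments buffered out of order.
Cumulative ACK = next expected in-order byte = 39649 + 230 = 39879

39879


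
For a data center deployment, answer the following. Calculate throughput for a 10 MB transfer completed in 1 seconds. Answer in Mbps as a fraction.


Given: file = 10 MB, time = 1 s
File in Mb = 10 * 8 = 80 Mb
Throughput = 80 / 1 Mbps
Throughput = 80 Mbps

80


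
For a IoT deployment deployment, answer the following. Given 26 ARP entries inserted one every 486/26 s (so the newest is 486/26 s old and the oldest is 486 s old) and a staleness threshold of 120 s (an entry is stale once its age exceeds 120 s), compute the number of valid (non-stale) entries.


Ages are k * 486/26 s for k = 1..26 (spacing = 18.6923 s).
Entry k is valid iff k * 486/26 <= 120 iff k <= 26 * 120 / 486 = 6.4198
n_valid = floor(6.4198) = 6
(n_stale = 26 - 6 = 20)

6


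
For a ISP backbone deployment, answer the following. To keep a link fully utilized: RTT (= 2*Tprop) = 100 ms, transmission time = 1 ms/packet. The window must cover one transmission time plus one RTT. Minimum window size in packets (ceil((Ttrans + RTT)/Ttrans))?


Given: Ttrans = 1 ms, RTT = 100 ms (= 2 * Tprop, Tprop = 50 ms)
Time until first ACK returns = Ttrans + RTT = 1 + 100 = 101 ms
Need W * Ttrans >= Ttrans + RTT  ->  W >= (Ttrans + RTT) / Ttrans
(Ttrans + RTT) / Ttrans = 101 / 1 = 101
W_min = ceil(101) = 101

101


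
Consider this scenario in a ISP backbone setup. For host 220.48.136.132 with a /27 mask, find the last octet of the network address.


Given: IP = 220.48.136.132, prefix = /27
Subnet mask = 255.255.255.224
Last octet of IP: 132
Last octet of mask: 224
Network last octet = 132 AND 224 = 128

128


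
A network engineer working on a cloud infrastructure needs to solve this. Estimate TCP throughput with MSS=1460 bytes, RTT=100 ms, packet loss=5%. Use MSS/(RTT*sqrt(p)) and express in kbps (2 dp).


Given: MSS = 1460 bytes, RTT = 100 ms, loss = 5%
RTT in seconds = 100 / 1000 = 0.1
Loss rate = 5% = 0.05
sqrt(loss) = sqrt(0.05) = 0.223606797750
Throughput (bytes/s) = 1460 / (0.1 * 0.223606797750) = 65293.1849
Throughput (kbps) = 65293.1849 * 8 / 1000 = 522.345480 -> 522.35 kbps (2 dp)

522.35


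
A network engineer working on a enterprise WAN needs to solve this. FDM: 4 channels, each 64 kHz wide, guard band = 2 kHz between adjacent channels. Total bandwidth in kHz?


Given: 4 channels, 64 kHz each, guard = 2 kHz
Channel bandwidth = 4 * 64 = 256 kHz
Guard bands = 3 gaps * 2 kHz = 6 kHz
Total = 256 + 6 = 262 kHz

262


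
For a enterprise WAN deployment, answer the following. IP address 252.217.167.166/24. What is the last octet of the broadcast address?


Given: IP = 252.217.167.166, prefix = /24
Host bits = 32 - 24 = 8
Network last octet = 166 AND mask = 0
Host part size = 2^8 - 1 = 255
Broadcast last octet = 0 OR 255 = 255

255


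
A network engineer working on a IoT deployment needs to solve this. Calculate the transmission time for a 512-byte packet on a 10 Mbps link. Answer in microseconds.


Given: packet = 512 bytes, bandwidth = 10 Mbps
Packet in bits = 512 * 8 = 4096 bits
Bandwidth = 10 * 10^6 = 10000000 bps
Time = 4096 / 10000000 seconds
Time in us = 4096 * 10^6 / 10000000 = 409.6

409.6


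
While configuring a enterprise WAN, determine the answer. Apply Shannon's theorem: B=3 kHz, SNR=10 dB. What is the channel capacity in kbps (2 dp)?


Given: B = 3 kHz, SNR = 10 dB
SNR linear = 10^(10/10) = 10
1 + SNR = 11
log2(11) = 3.4594316186
C = 3 * 1000 * 3.4594316186 = 10378.2949 bps
C = 10.378295 kbps -> 10.38 kbps (2 dp)

10.38


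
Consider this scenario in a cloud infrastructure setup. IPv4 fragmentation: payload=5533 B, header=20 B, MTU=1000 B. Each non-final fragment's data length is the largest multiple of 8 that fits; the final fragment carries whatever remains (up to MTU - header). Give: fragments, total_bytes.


Max data per non-final fragment = floor((MTU - header)/8)*8 = floor((1000 - 20)/8)*8 = floor(980/8)*8 = 976 B
Final fragment needs no 8-byte alignment: it can carry up to MTU - header = 980 B
Non-final fragments needed = ceil((payload - 980) / 976) = ceil(4553/976) = ceil(4.6650) = 5
Number of fragments = 5 + 1 = 6
Fragment sizes (data): 5 * 976 B + 653 B (last, 653 <= 980 OK)
Total bytes sent = payload + n_frags * header = 5533 + 6*20 = 5533 + 120 = 5653 B

6, 5653


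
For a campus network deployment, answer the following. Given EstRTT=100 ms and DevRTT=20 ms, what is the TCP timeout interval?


Given: EstRTT = 100 ms, DevRTT = 20 ms
Timeout = EstRTT + 4 * DevRTT
4 * DevRTT = 4 * 20 = 80
Timeout = 100 + 80 = 180 ms

180


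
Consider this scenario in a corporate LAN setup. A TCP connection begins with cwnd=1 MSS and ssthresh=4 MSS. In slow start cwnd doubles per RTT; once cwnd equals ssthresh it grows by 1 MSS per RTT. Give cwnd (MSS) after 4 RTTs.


RTT 0: cwnd = 1 MSS (initial)
RTT 1: cwnd = 2 MSS (slow start, doubled)
RTT 2: cwnd = 4 MSS (slow start, doubled)
RTT 3: cwnd = 5 MSS (congestion avoidance, +1)
RTT 4: cwnd = 6 MSS (congestion avoidance, +1)

6


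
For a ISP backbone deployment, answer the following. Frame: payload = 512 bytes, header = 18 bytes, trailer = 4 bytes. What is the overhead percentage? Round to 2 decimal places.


Given: payload = 512 B, header = 18 B, trailer = 4 B
Overhead bytes = header + trailer = 18 + 4 = 22
Total frame = payload + overhead = 512 + 22 = 534
Overhead % = 22 / 534 * 100 = 4.1199% -> 4.12% (2 dp)

4.12


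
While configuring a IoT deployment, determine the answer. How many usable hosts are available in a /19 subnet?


Given: subnet mask /19
Host bits = 32 - 19 = 13
Total addresses = 2^13 = 8192
Usable hosts = 8192 - 2 (network + broadcast) = 8190

8190


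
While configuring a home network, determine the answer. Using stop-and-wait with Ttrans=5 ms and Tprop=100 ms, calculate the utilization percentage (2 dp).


Given: Ttrans = 5 ms, Tprop = 100 ms
RTT = 2 * Tprop = 2 * 100 = 200 ms
U = Ttrans / (Ttrans + RTT)
U = 5 / (5 + 200)
U = 5 / 205 = 0.02439
U% = 2.44%

2.44


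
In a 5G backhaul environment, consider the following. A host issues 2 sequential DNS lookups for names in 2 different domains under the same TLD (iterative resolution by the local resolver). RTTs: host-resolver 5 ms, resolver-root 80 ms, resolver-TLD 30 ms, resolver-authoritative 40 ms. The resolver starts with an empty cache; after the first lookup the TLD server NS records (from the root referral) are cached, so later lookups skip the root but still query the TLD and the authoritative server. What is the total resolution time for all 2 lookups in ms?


Lookup 1 (cold cache): local + root + TLD + auth = 5 + 80 + 30 + 40 = 155 ms
Lookups 2..2 (TLD NS cached -> skip root; new domain -> still ask TLD and auth): local + TLD + auth = 5 + 30 + 40 = 75 ms each
Remaining 1 lookups: 1 * 75 = 75 ms
Total = 155 + 75 = 230 ms

230


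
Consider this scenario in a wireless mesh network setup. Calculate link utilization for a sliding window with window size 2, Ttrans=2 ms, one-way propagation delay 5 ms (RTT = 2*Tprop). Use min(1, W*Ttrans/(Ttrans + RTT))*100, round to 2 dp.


Given: W = 2, Ttrans = 2 ms, RTT = 10 ms (= 2 * Tprop, Tprop = 5 ms)
Cycle time = Ttrans + RTT = 2 + 10 = 12 ms (first packet sent until its ACK returns)
W * Ttrans = 2 * 2 = 4 ms of sending per cycle
W * Ttrans / (Ttrans + RTT) = 4 / 12 = 0.333333
U = min(1, 0.333333) = 0.333333
U% = 33.33%

33.33


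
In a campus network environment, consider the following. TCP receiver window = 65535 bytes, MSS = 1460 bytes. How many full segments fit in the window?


Given: RWND = 65535 bytes, MSS = 1460 bytes
Full segments = floor(RWND / MSS)
Full segments = floor(65535 / 1460)
Full segments = floor(44.887) = 44

44


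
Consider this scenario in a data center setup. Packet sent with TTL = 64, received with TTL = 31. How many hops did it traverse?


Given: initial TTL = 64, received TTL = 31
Hops = initial TTL - received TTL
Hops = 64 - 31 = 33

33


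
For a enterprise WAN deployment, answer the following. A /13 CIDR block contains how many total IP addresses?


Given: CIDR prefix /13
Host bits = 32 - 13 = 19
Total addresses = 2^19 = 524288

524288


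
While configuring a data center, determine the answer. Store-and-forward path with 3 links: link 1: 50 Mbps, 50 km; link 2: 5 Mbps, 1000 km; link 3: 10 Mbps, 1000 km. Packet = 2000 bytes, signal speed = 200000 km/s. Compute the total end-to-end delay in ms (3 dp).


Packet = 2000 bytes = 16000 bits. Store-and-forward: sum (t_trans + t_prop) per link.
Link 1: t_trans = 16000/(50*10^6) s = 0.3200 ms; t_prop = 50/200000 s = 0.2500 ms; subtotal = 0.5700 ms
Link 2: t_trans = 16000/(5*10^6) s = 3.2000 ms; t_prop = 1000/200000 s = 5.0000 ms; subtotal = 8.2000 ms
Link 3: t_trans = 16000/(10*10^6) s = 1.6000 ms; t_prop = 1000/200000 s = 5.0000 ms; subtotal = 6.6000 ms
End-to-end = 0.5700 + 8.2000 + 6.6000 = 15.3700 ms -> 15.370 ms (3 dp)

15.370


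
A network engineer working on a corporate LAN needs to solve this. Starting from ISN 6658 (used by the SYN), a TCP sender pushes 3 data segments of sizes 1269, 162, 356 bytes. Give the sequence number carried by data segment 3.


The SYN occupies sequence number ISN = 6658, so the first data byte is ISN + 1 = 6659.
SEQ of data segment i = (ISN + 1) + sum of payload sizes of segments 1..i-1.
Segment 1: SEQ = 6659, payload = 1269 bytes
Segment 2: SEQ = 7928, payload = 162 bytes
Segment 3: SEQ = 8090, payload = 356 bytes
SEQ of segment 3 = 6659 + 1269 + 162 = 8090

8090
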